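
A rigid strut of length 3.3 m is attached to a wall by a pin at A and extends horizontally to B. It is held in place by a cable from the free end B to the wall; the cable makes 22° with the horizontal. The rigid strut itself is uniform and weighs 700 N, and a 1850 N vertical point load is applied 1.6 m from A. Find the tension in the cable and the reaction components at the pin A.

ΣM about A: T·sin22°·3.3 − 700·1.65 − 1850·1.6 = 0 → T = 4115/(3.3·0.374607) = 3328.74 ≈ 3329 N.
ΣF_x = 0: A_x − T·cos22° = 0 → A_x = 3328.74 × 0.927184 = 3086 N.
ΣF_y = 0: A_y + T·sin22° − 700 − 1850 = 0 → A_y = 2550 − 3328.74 × 0.374607 = 1303 N.

T = 3329 N, A_x = 3086 N, A_y = 1303 N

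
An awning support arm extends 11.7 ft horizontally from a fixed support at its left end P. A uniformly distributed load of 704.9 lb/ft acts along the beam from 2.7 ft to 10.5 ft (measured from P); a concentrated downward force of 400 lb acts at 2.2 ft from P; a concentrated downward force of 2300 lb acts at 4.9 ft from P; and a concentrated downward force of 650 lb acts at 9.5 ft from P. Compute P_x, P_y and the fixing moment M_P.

P_x = 0, P_y = 8848 lb, M_P = 54610 lb·ft

Resultant of the distributed load: 704.9 × 7.8 = 5498.22 lb at 6.6 ft from P.
ΣF_x = 0: P_x = 0.
ΣF_y = 0: P_y − 704.9·7.8 − 400 − 2300 − 650 = 0 → P_y = 8848 lb.
ΣM about P: M_P − (704.9·7.8)·6.6 − 400·2.2 − 2300·4.9 − 650·9.5 = 0 → M_P = 54610 lb·ft.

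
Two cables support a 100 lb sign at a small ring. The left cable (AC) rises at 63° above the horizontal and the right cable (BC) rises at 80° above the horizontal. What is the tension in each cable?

ΣF_x = 0: −T_AC·cos63° + T_BC·cos80° = 0 → T_BC = 2.61443·T_AC.
ΣF_y = 0: T_AC·sin63° + T_BC·sin80° = 100.
Substitute: T_AC·(0.891007 + 2.61443·0.984808) = 100 → T_AC = 28.854 ≈ 28.85 lb.
Then T_BC = 2.61443 × 28.854 = 75.44 lb.

T_AC = 28.85 lb, T_BC = 75.44 lb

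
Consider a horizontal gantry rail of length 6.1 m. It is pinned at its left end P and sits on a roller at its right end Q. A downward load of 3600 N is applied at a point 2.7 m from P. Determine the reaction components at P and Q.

P_x = 0, P_y = 2007 N, Q_y = 1593 N

ΣM about P: Q_y·6.1 − 3600·2.7 = 0 → Q_y = 9720/6.1 = 1593.44 ≈ 1593 N.
ΣF_y = 0: P_y + 1593.44 − 3600 = 0 → P_y = 2007 N.
ΣF_x = 0: no horizontal applied forces, so P_x = 0.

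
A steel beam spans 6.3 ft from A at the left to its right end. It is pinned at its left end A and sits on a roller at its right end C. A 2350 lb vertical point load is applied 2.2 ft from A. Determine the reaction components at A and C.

ΣM about A: C_y·6.3 − 2350·2.2 = 0 → C_y = 5170/6.3 = 820.635 ≈ 820.6 lb.
ΣF_y = 0: A_y + 820.635 − 2350 = 0 → A_y = 1529 lb.
ΣF_x = 0: no horizontal applied forces, so A_x = 0.

A_x = 0, A_y = 1529 lb, C_y = 820.6 lb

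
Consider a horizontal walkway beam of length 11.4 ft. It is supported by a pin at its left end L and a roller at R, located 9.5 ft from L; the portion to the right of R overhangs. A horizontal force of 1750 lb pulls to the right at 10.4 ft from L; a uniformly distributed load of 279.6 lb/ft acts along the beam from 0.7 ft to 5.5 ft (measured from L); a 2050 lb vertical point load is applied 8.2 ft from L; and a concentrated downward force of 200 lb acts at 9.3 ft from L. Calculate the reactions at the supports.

Resultant of the distributed load: 279.6 × 4.8 = 1342.08 lb at 3.1 ft from L.
ΣM about L: R_y·9.5 − (279.6·4.8)·3.1 − 2050·8.2 − 200·9.3 = 0 → R_y = 22830.448/9.5 = 2403.21 ≈ 2403 lb.
ΣF_y = 0: L_y + 2403.21 − 279.6·4.8 − 2050 − 200 = 0 → L_y = 1189 lb.
ΣF_x = 0: L_x + 1750 = 0 → L_x = -1750 lb.

L_x = -1750 lb, L_y = 1189 lb, R_y = 2403 lb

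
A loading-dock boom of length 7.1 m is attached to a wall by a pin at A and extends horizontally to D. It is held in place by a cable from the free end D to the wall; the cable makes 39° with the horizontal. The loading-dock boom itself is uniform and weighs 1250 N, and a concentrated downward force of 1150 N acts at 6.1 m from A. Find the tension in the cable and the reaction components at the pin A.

ΣM about A: T·sin39°·7.1 − 1250·3.55 − 1150·6.1 = 0 → T = 11452.5/(7.1·0.62932) = 2563.13 ≈ 2563 N.
ΣF_x = 0: A_x − T·cos39° = 0 → A_x = 2563.13 × 0.777146 = 1992 N.
ΣF_y = 0: A_y + T·sin39° − 1250 − 1150 = 0 → A_y = 2400 − 2563.13 × 0.62932 = 787.0 N.

T = 2563 N, A_x = 1992 N, A_y = 787.0 N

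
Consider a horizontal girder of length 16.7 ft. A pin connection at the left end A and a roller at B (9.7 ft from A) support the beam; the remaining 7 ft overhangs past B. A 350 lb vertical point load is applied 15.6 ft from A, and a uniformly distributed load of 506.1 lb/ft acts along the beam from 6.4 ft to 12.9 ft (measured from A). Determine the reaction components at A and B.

A_x = 0, A_y = -195.9 lb, B_y = 3836 lb

Resultant of the distributed load: 506.1 × 6.5 = 3289.65 lb at 9.65 ft from A.
Taking moments about A: B_y·9.7 − 350·15.6 − (506.1·6.5)·9.65 = 0 → B_y = 37205.1225/9.7 = 3835.58 ≈ 3836 lb.
ΣF_y = 0: A_y + 3835.58 − 350 − 506.1·6.5 = 0 → A_y = -195.9 lb.
ΣF_x = 0: no horizontal applied forces, so A_x = 0.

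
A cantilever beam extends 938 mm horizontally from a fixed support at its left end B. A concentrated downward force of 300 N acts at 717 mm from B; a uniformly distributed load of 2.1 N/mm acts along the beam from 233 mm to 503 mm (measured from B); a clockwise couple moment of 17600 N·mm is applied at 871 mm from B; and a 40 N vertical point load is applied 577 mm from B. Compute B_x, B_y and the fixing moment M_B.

B_x = 0, B_y = 907.0 N, M_B = 464400 N·mm

Resultant of the distributed load: 2.1 × 270 = 567 N at 368 mm from B.
ΣF_x = 0: B_x = 0.
ΣF_y = 0: B_y − 300 − 2.1·270 − 40 = 0 → B_y = 907.0 N.
ΣM about B: M_B − 300·717 − (2.1·270)·368 − 17600 − 40·577 = 0 → M_B = 464400 N·mm.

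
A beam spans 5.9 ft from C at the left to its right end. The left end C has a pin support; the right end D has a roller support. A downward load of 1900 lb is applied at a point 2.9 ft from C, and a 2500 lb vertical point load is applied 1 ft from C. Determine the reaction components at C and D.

ΣM about C: D_y·5.9 − 1900·2.9 − 2500·1 = 0 → D_y = 8010/5.9 = 1357.63 ≈ 1358 lb.
ΣF_y = 0: C_y + 1357.63 − 1900 − 2500 = 0 → C_y = 3042 lb.
ΣF_x = 0: no horizontal applied forces, so C_x = 0.

C_x = 0, C_y = 3042 lb, D_y = 1358 lb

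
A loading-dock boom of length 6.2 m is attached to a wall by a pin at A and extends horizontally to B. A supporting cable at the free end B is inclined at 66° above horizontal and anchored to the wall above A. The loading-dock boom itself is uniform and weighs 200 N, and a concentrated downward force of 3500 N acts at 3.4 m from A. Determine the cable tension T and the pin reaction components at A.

T = 2210 N, A_x = 899.1 N, A_y = 1681 N

ΣM about A: T·sin66°·6.2 − 200·3.1 − 3500·3.4 = 0 → T = 12520/(6.2·0.913545) = 2210.46 ≈ 2210 N.
ΣF_x = 0: A_x − T·cos66° = 0 → A_x = 2210.46 × 0.406737 = 899.1 N.
ΣF_y = 0: A_y + T·sin66° − 200 − 3500 = 0 → A_y = 3700 − 2210.46 × 0.913545 = 1681 N.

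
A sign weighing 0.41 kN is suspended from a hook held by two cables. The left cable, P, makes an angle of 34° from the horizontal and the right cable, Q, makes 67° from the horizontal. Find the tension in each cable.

ΣF_x = 0: −T_P·cos34° + T_Q·cos67° = 0 → T_Q = 2.12176·T_P.
ΣF_y = 0: T_P·sin34° + T_Q·sin67° = 0.41.
Substitute: T_P·(0.559193 + 2.12176·0.920505) = 0.41 → T_P = 0.163198 ≈ 0.1632 kN.
Then T_Q = 2.12176 × 0.163198 = 0.3463 kN.

T_P = 0.1632 kN, T_Q = 0.3463 kN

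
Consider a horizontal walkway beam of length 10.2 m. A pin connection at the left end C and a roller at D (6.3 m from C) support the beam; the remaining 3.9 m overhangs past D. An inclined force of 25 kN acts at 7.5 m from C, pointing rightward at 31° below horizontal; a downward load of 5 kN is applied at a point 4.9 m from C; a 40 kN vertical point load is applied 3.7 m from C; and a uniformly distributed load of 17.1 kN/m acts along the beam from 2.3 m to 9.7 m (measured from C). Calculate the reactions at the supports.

C_x = -21.43 kN, C_y = 21.19 kN, D_y = 163.2 kN

Resultant of the distributed load: 17.1 × 7.4 = 126.54 kN at 6 m from C.
Taking moments about C: D_y·6.3 − 25·sin31°·7.5 − 5·4.9 − 40·3.7 − (17.1·7.4)·6 = 0 → D_y = 1028.31/6.3 = 163.224 ≈ 163.2 kN.
ΣF_y = 0: C_y + 163.224 − 25·sin31° − 5 − 40 − 17.1·7.4 = 0 → C_y = 21.19 kN.
ΣF_x = 0: C_x + 25·cos31° = 0 → C_x = -21.43 kN.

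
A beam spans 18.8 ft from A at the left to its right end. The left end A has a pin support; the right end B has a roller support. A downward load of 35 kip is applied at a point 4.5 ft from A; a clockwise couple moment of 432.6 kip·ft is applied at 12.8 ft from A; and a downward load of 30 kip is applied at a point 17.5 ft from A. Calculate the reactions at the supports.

A_x = 0, A_y = 5.686 kip, B_y = 59.31 kip

Taking moments about A: B_y·18.8 − 35·4.5 − 432.6 − 30·17.5 = 0 → B_y = 1115.1/18.8 = 59.3138 ≈ 59.31 kip.
ΣF_y = 0: A_y + 59.3138 − 35 − 30 = 0 → A_y = 5.686 kip.
ΣF_x = 0: no horizontal applied forces, so A_x = 0.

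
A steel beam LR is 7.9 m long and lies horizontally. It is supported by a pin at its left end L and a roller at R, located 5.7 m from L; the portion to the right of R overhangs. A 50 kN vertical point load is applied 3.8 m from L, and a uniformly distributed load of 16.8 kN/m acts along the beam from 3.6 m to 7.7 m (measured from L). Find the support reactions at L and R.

Resultant of the distributed load: 16.8 × 4.1 = 68.88 kN at 5.65 m from L.
Moments about L: R_y·5.7 − 50·3.8 − (16.8·4.1)·5.65 = 0 → R_y = 579.172/5.7 = 101.609 ≈ 101.6 kN.
ΣF_y = 0: L_y + 101.609 − 50 − 16.8·4.1 = 0 → L_y = 17.27 kN.
ΣF_x = 0: no horizontal applied forces, so L_x = 0.

L_x = 0, L_y = 17.27 kN, R_y = 101.6 kN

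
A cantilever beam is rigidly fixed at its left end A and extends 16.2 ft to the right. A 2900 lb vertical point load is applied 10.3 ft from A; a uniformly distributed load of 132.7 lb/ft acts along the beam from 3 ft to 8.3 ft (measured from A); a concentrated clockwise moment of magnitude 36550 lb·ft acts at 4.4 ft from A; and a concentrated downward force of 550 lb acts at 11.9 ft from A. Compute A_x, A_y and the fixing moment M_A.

Resultant of the distributed load: 132.7 × 5.3 = 703.31 lb at 5.65 ft from A.
ΣF_x = 0: A_x = 0.
ΣF_y = 0: A_y − 2900 − 132.7·5.3 − 550 = 0 → A_y = 4153 lb.
ΣM about A: M_A − 2900·10.3 − (132.7·5.3)·5.65 − 36550 − 550·11.9 = 0 → M_A = 76940 lb·ft.

A_x = 0, A_y = 4153 lb, M_A = 76940 lb·ft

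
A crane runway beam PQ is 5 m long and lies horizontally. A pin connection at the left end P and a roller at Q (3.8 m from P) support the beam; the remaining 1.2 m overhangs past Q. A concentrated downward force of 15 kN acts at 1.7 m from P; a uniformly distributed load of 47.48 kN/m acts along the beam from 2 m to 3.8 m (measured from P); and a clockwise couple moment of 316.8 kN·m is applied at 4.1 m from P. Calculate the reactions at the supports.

P_x = 0, P_y = -54.84 kN, Q_y = 155.3 kN

Resultant of the distributed load: 47.48 × 1.8 = 85.464 kN at 2.9 m from P.
Moments about P: Q_y·3.8 − 15·1.7 − (47.48·1.8)·2.9 − 316.8 = 0 → Q_y = 590.1456/3.8 = 155.301 ≈ 155.3 kN.
ΣF_y = 0: P_y + 155.301 − 15 − 47.48·1.8 = 0 → P_y = -54.84 kN.
ΣF_x = 0: no horizontal applied forces, so P_x = 0.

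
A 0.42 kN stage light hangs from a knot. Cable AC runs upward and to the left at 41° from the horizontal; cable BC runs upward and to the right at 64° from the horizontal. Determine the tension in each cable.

ΣF_x = 0: −T_AC·cos41° + T_BC·cos64° = 0 → T_BC = 1.72162·T_AC.
ΣF_y = 0: T_AC·sin41° + T_BC·sin64° = 0.42.
Substitute: T_AC·(0.656059 + 1.72162·0.898794) = 0.42 → T_AC = 0.190611 ≈ 0.1906 kN.
Then T_BC = 1.72162 × 0.190611 = 0.3282 kN.

T_AC = 0.1906 kN, T_BC = 0.3282 kN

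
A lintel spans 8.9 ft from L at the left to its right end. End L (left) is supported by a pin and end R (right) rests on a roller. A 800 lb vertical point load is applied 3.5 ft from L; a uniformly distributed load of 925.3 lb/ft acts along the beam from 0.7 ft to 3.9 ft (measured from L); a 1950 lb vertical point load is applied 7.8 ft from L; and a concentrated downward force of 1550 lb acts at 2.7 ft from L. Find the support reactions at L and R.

L_x = 0, L_y = 4002 lb, R_y = 3259 lb

Resultant of the distributed load: 925.3 × 3.2 = 2960.96 lb at 2.3 ft from L.
Moments about L: R_y·8.9 − 800·3.5 − (925.3·3.2)·2.3 − 1950·7.8 − 1550·2.7 = 0 → R_y = 29005.208/8.9 = 3259.01 ≈ 3259 lb.
ΣF_y = 0: L_y + 3259.01 − 800 − 925.3·3.2 − 1950 − 1550 = 0 → L_y = 4002 lb.
ΣF_x = 0: no horizontal applied forces, so L_x = 0.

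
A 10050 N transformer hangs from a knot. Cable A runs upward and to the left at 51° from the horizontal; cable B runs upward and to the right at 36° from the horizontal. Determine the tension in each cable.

ΣF_x = 0: −T_A·cos51° + T_B·cos36° = 0 → T_B = 0.777883·T_A.
ΣF_y = 0: T_A·sin51° + T_B·sin36° = 10050.
Substitute: T_A·(0.777146 + 0.777883·0.587785) = 10050 → T_A = 8141.78 ≈ 8142 N.
Then T_B = 0.777883 × 8141.78 = 6333 N.

T_A = 8142 N, T_B = 6333 N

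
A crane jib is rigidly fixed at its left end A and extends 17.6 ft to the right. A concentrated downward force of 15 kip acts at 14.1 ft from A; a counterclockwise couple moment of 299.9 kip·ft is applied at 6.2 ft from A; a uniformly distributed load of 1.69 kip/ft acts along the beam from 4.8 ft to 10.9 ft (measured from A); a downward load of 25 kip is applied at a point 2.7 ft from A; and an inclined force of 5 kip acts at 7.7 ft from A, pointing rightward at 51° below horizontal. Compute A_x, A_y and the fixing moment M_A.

A_x = -3.147 kip, A_y = 54.19 kip, M_A = 89.95 kip·ft

Resultant of the distributed load: 1.69 × 6.1 = 10.309 kip at 7.85 ft from A.
ΣF_x = 0: A_x + 5·cos51° = 0 → A_x = -3.147 kip.
ΣF_y = 0: A_y − 15 − 1.69·6.1 − 25 − 5·sin51° = 0 → A_y = 54.19 kip.
ΣM about A: M_A − 15·14.1 + 299.9 − (1.69·6.1)·7.85 − 25·2.7 − 5·sin51°·7.7 = 0 → M_A = 89.95 kip·ft.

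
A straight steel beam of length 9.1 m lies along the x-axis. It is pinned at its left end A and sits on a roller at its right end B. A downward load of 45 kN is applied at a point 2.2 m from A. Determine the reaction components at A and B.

A_x = 0, A_y = 34.12 kN, B_y = 10.88 kN

Taking moments about A: B_y·9.1 − 45·2.2 = 0 → B_y = 99/9.1 = 10.8791 ≈ 10.88 kN.
ΣF_y = 0: A_y + 10.8791 − 45 = 0 → A_y = 34.12 kN.
ΣF_x = 0: no horizontal applied forces, so A_x = 0.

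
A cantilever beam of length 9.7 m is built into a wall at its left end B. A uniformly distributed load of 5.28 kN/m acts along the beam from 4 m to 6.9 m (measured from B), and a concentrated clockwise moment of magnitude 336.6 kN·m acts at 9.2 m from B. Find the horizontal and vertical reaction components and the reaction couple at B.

Resultant of the distributed load: 5.28 × 2.9 = 15.312 kN at 5.45 m from B.
ΣF_x = 0: B_x = 0.
ΣF_y = 0: B_y − 5.28·2.9 = 0 → B_y = 15.31 kN.
ΣM about B: M_B − (5.28·2.9)·5.45 − 336.6 = 0 → M_B = 420.1 kN·m.

B_x = 0, B_y = 15.31 kN, M_B = 420.1 kN·m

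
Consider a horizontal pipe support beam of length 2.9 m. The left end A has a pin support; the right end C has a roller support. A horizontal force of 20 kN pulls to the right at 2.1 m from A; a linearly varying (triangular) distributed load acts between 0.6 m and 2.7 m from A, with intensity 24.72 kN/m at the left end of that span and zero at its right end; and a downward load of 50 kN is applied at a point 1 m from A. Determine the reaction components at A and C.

Resultant of the triangular load: ½ × 24.72 × 2.1 = 25.956 kN, acting at 1.3 m from A (one-third of the span from the peak).
Moments about A: C_y·2.9 − (½·24.72·2.1)·1.3 − 50·1 = 0 → C_y = 83.7428/2.9 = 28.8768 ≈ 28.88 kN.
ΣF_y = 0: A_y + 28.8768 − ½·24.72·2.1 − 50 = 0 → A_y = 47.08 kN.
ΣF_x = 0: A_x + 20 = 0 → A_x = -20.00 kN.

A_x = -20.00 kN, A_y = 47.08 kN, C_y = 28.88 kN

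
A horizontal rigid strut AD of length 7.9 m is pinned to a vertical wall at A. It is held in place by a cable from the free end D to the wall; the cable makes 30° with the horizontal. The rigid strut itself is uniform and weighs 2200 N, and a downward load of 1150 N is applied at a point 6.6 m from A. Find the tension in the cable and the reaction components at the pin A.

T = 4122 N, A_x = 3569 N, A_y = 1289 N

ΣM about A: T·sin30°·7.9 − 2200·3.95 − 1150·6.6 = 0 → T = 16280/(7.9·0.5) = 4121.52 ≈ 4122 N.
ΣF_x = 0: A_x − T·cos30° = 0 → A_x = 4121.52 × 0.866025 = 3569 N.
ΣF_y = 0: A_y + T·sin30° − 2200 − 1150 = 0 → A_y = 3350 − 4121.52 × 0.5 = 1289 N.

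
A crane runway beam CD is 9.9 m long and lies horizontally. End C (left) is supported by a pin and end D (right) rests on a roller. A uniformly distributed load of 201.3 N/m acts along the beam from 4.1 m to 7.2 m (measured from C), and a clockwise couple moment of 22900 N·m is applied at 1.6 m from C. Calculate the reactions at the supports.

Resultant of the distributed load: 201.3 × 3.1 = 624.03 N at 5.65 m from C.
ΣM about C: D_y·9.9 − (201.3·3.1)·5.65 − 22900 = 0 → D_y = 26425.7695/9.9 = 2669.27 ≈ 2669 N.
ΣF_y = 0: C_y + 2669.27 − 201.3·3.1 = 0 → C_y = -2045 N.
ΣF_x = 0: no horizontal applied forces, so C_x = 0.

C_x = 0, C_y = -2045 N, D_y = 2669 N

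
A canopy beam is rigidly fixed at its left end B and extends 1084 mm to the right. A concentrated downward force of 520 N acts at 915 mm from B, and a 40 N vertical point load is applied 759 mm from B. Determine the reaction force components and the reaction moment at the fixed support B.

B_x = 0, B_y = 560.0 N, M_B = 506200 N·mm

ΣF_x = 0: B_x = 0.
ΣF_y = 0: B_y − 520 − 40 = 0 → B_y = 560.0 N.
ΣM about B: M_B − 520·915 − 40·759 = 0 → M_B = 506200 N·mm.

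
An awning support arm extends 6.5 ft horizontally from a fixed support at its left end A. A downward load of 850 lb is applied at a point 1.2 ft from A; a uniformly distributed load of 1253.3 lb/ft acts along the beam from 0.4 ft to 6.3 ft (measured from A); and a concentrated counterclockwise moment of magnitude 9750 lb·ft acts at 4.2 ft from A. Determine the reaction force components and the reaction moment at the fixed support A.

A_x = 0, A_y = 8244 lb, M_A = 16040 lb·ft

Resultant of the distributed load: 1253.3 × 5.9 = 7394.47 lb at 3.35 ft from A.
ΣF_x = 0: A_x = 0.
ΣF_y = 0: A_y − 850 − 1253.3·5.9 = 0 → A_y = 8244 lb.
ΣM about A: M_A − 850·1.2 − (1253.3·5.9)·3.35 + 9750 = 0 → M_A = 16040 lb·ft.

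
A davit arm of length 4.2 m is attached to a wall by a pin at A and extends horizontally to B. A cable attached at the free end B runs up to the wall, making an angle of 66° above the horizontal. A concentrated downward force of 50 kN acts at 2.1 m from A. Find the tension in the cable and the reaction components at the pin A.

T = 27.37 kN, A_x = 11.13 kN, A_y = 25.00 kN

ΣM about A: T·sin66°·4.2 − 50·2.1 = 0 → T = 105/(4.2·0.913545) = 27.3659 ≈ 27.37 kN.
ΣF_x = 0: A_x − T·cos66° = 0 → A_x = 27.3659 × 0.406737 = 11.13 kN.
ΣF_y = 0: A_y + T·sin66° − 50 = 0 → A_y = 50 − 27.3659 × 0.913545 = 25.00 kN.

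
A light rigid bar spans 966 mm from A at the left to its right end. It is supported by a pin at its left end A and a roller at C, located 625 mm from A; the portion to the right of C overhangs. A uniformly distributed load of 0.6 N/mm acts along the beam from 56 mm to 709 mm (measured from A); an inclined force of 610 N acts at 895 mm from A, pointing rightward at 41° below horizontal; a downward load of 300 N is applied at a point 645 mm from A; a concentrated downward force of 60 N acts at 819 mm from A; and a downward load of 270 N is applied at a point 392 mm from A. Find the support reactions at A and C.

A_x = -460.4 N, A_y = 51.57 N, C_y = 1370 N

Resultant of the distributed load: 0.6 × 653 = 391.8 N at 382.5 mm from A.
Moments about A: C_y·625 − (0.6·653)·382.5 − 610·sin41°·895 − 300·645 − 60·819 − 270·392 = 0 → C_y = 856519/625 = 1370.43 ≈ 1370 N.
ΣF_y = 0: A_y + 1370.43 − 0.6·653 − 610·sin41° − 300 − 60 − 270 = 0 → A_y = 51.57 N.
ΣF_x = 0: A_x + 610·cos41° = 0 → A_x = -460.4 N.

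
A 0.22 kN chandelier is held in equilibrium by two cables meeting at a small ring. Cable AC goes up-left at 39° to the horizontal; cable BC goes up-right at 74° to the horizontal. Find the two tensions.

ΣF_x = 0: −T_AC·cos39° + T_BC·cos74° = 0 → T_BC = 2.81945·T_AC.
ΣF_y = 0: T_AC·sin39° + T_BC·sin74° = 0.22.
Substitute: T_AC·(0.62932 + 2.81945·0.961262) = 0.22 → T_AC = 0.0658771 ≈ 0.06588 kN.
Then T_BC = 2.81945 × 0.0658771 = 0.1857 kN.

T_AC = 0.06588 kN, T_BC = 0.1857 kN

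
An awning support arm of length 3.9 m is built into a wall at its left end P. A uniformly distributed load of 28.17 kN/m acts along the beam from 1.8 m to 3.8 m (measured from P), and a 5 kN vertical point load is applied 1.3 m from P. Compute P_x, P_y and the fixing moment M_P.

P_x = 0, P_y = 61.34 kN, M_P = 164.3 kN·m

Resultant of the distributed load: 28.17 × 2 = 56.34 kN at 2.8 m from P.
ΣF_x = 0: P_x = 0.
ΣF_y = 0: P_y − 28.17·2 − 5 = 0 → P_y = 61.34 kN.
ΣM about P: M_P − (28.17·2)·2.8 − 5·1.3 = 0 → M_P = 164.3 kN·m.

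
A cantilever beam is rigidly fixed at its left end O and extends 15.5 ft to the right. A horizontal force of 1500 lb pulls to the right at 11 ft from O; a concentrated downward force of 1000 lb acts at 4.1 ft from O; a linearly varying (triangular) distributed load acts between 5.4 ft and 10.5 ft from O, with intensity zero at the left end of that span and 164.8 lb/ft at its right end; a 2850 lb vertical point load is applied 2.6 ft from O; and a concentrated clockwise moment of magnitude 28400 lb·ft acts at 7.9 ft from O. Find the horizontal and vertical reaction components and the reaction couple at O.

O_x = -1500 lb, O_y = 4270 lb, M_O = 43610 lb·ft

Resultant of the triangular load: ½ × 164.8 × 5.1 = 420.24 lb, acting at 8.8 ft from O (one-third of the span from the peak).
ΣF_x = 0: O_x + 1500 = 0 → O_x = -1500 lb.
ΣF_y = 0: O_y − 1000 − ½·164.8·5.1 − 2850 = 0 → O_y = 4270 lb.
ΣM about O: M_O − 1000·4.1 − (½·164.8·5.1)·8.8 − 2850·2.6 − 28400 = 0 → M_O = 43610 lb·ft.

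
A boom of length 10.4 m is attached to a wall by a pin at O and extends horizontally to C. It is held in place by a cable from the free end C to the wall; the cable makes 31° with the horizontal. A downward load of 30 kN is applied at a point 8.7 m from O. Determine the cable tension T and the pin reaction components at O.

ΣM about O: T·sin31°·10.4 − 30·8.7 = 0 → T = 261/(10.4·0.515038) = 48.7268 ≈ 48.73 kN.
ΣF_x = 0: O_x − T·cos31° = 0 → O_x = 48.7268 × 0.857167 = 41.77 kN.
ΣF_y = 0: O_y + T·sin31° − 30 = 0 → O_y = 30 − 48.7268 × 0.515038 = 4.904 kN.

T = 48.73 kN, O_x = 41.77 kN, O_y = 4.904 kN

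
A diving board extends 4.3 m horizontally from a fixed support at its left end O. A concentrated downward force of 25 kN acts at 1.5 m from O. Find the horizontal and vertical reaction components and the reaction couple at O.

ΣF_x = 0: O_x = 0.
ΣF_y = 0: O_y − 25 = 0 → O_y = 25.00 kN.
ΣM about O: M_O − 25·1.5 = 0 → M_O = 37.50 kN·m.

O_x = 0, O_y = 25.00 kN, M_O = 37.50 kN·m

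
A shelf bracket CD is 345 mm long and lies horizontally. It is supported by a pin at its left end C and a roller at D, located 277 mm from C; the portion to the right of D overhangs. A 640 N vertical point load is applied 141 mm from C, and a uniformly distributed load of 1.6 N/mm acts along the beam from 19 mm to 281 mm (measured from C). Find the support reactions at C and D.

Resultant of the distributed load: 1.6 × 262 = 419.2 N at 150 mm from C.
Moments about C: D_y·277 − 640·141 − (1.6·262)·150 = 0 → D_y = 153120/277 = 552.78 ≈ 552.8 N.
ΣF_y = 0: C_y + 552.78 − 640 − 1.6·262 = 0 → C_y = 506.4 N.
ΣF_x = 0: no horizontal applied forces, so C_x = 0.

C_x = 0, C_y = 506.4 N, D_y = 552.8 N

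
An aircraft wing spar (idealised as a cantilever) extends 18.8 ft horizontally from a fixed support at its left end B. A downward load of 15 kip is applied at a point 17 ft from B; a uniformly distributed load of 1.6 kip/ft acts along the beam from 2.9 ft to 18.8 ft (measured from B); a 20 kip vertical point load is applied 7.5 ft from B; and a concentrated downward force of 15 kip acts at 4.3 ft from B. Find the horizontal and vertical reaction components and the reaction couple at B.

Resultant of the distributed load: 1.6 × 15.9 = 25.44 kip at 10.85 ft from B.
ΣF_x = 0: B_x = 0.
ΣF_y = 0: B_y − 15 − 1.6·15.9 − 20 − 15 = 0 → B_y = 75.44 kip.
ΣM about B: M_B − 15·17 − (1.6·15.9)·10.85 − 20·7.5 − 15·4.3 = 0 → M_B = 745.5 kip·ft.

B_x = 0, B_y = 75.44 kip, M_B = 745.5 kip·ft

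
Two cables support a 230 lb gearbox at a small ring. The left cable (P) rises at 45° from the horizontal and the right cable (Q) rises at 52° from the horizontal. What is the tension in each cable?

T_P = 142.7 lb, T_Q = 163.9 lb

ΣF_x = 0: −T_P·cos45° + T_Q·cos52° = 0 → T_Q = 1.14853·T_P.
ΣF_y = 0: T_P·sin45° + T_Q·sin52° = 230.
Substitute: T_P·(0.707107 + 1.14853·0.788011) = 230 → T_P = 142.666 ≈ 142.7 lb.
Then T_Q = 1.14853 × 142.666 = 163.9 lb.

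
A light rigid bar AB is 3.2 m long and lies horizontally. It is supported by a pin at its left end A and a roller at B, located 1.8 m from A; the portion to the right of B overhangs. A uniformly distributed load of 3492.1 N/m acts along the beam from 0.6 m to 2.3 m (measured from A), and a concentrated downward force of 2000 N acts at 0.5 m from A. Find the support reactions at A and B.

Resultant of the distributed load: 3492.1 × 1.7 = 5936.57 N at 1.45 m from A.
Taking moments about A: B_y·1.8 − (3492.1·1.7)·1.45 − 2000·0.5 = 0 → B_y = 9608.0265/1.8 = 5337.79 ≈ 5338 N.
ΣF_y = 0: A_y + 5337.79 − 3492.1·1.7 − 2000 = 0 → A_y = 2599 N.
ΣF_x = 0: no horizontal applied forces, so A_x = 0.

A_x = 0, A_y = 2599 N, B_y = 5338 N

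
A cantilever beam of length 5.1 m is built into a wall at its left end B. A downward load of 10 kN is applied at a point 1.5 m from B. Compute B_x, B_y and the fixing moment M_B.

ΣF_x = 0: B_x = 0.
ΣF_y = 0: B_y − 10 = 0 → B_y = 10.00 kN.
ΣM about B: M_B − 10·1.5 = 0 → M_B = 15.00 kN·m.

B_x = 0, B_y = 10.00 kN, M_B = 15.00 kN·m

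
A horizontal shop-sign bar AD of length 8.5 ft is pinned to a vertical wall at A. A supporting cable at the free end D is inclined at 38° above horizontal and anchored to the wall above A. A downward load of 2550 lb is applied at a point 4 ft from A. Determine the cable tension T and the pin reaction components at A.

T = 1949 lb, A_x = 1536 lb, A_y = 1350 lb

ΣM about A: T·sin38°·8.5 − 2550·4 = 0 → T = 10200/(8.5·0.615661) = 1949.12 ≈ 1949 lb.
ΣF_x = 0: A_x − T·cos38° = 0 → A_x = 1949.12 × 0.788011 = 1536 lb.
ΣF_y = 0: A_y + T·sin38° − 2550 = 0 → A_y = 2550 − 1949.12 × 0.615661 = 1350 lb.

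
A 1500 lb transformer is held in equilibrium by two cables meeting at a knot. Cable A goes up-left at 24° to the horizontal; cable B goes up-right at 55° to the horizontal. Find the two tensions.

ΣF_x = 0: −T_A·cos24° + T_B·cos55° = 0 → T_B = 1.59272·T_A.
ΣF_y = 0: T_A·sin24° + T_B·sin55° = 1500.
Substitute: T_A·(0.406737 + 1.59272·0.819152) = 1500 → T_A = 876.467 ≈ 876.5 lb.
Then T_B = 1.59272 × 876.467 = 1396 lb.

T_A = 876.5 lb, T_B = 1396 lb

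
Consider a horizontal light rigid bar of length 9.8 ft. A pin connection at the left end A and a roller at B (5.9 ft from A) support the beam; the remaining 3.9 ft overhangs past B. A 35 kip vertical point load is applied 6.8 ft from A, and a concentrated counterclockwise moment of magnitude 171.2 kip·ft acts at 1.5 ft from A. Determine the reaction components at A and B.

A_x = 0, A_y = 23.68 kip, B_y = 11.32 kip

ΣM about A: B_y·5.9 − 35·6.8 + 171.2 = 0 → B_y = 66.8/5.9 = 11.322 ≈ 11.32 kip.
ΣF_y = 0: A_y + 11.322 − 35 = 0 → A_y = 23.68 kip.
ΣF_x = 0: no horizontal applied forces, so A_x = 0.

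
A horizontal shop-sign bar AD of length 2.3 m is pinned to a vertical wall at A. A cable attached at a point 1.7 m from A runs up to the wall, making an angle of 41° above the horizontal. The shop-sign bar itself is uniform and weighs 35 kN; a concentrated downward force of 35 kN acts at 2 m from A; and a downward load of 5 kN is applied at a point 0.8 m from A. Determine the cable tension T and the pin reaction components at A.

ΣM about A: T·sin41°·1.7 − 35·1.15 − 35·2 − 5·0.8 = 0 → T = 114.25/(1.7·0.656059) = 102.439 ≈ 102.4 kN.
ΣF_x = 0: A_x − T·cos41° = 0 → A_x = 102.439 × 0.75471 = 77.31 kN.
ΣF_y = 0: A_y + T·sin41° − 35 − 35 − 5 = 0 → A_y = 75 − 102.439 × 0.656059 = 7.794 kN.

T = 102.4 kN, A_x = 77.31 kN, A_y = 7.794 kN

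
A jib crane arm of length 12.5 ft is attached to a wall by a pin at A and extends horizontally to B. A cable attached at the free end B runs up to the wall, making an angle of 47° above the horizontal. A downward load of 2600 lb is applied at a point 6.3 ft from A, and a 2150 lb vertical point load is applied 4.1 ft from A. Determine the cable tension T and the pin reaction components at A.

ΣM about A: T·sin47°·12.5 − 2600·6.3 − 2150·4.1 = 0 → T = 25195/(12.5·0.731354) = 2755.98 ≈ 2756 lb.
ΣF_x = 0: A_x − T·cos47° = 0 → A_x = 2755.98 × 0.681998 = 1880 lb.
ΣF_y = 0: A_y + T·sin47° − 2600 − 2150 = 0 → A_y = 4750 − 2755.98 × 0.731354 = 2734 lb.

T = 2756 lb, A_x = 1880 lb, A_y = 2734 lb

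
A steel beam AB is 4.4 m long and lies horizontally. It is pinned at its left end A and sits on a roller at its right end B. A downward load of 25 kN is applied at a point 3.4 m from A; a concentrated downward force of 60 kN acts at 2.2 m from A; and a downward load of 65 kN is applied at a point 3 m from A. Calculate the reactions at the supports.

A_x = 0, A_y = 56.36 kN, B_y = 93.64 kN

Moments about A: B_y·4.4 − 25·3.4 − 60·2.2 − 65·3 = 0 → B_y = 412/4.4 = 93.6364 ≈ 93.64 kN.
ΣF_y = 0: A_y + 93.6364 − 25 − 60 − 65 = 0 → A_y = 56.36 kN.
ΣF_x = 0: no horizontal applied forces, so A_x = 0.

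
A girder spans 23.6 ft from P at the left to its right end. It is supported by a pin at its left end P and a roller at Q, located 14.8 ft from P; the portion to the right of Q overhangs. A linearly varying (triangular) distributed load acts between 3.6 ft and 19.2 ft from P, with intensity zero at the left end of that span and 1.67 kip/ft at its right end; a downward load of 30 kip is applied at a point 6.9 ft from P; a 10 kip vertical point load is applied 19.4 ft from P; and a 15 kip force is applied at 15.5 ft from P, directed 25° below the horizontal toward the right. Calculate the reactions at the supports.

Resultant of the triangular load: ½ × 1.67 × 15.6 = 13.026 kip, acting at 14 ft from P (one-third of the span from the peak).
Taking moments about P: Q_y·14.8 − (½·1.67·15.6)·14 − 30·6.9 − 10·19.4 − 15·sin25°·15.5 = 0 → Q_y = 681.623/14.8 = 46.0556 ≈ 46.06 kip.
ΣF_y = 0: P_y + 46.0556 − ½·1.67·15.6 − 30 − 10 − 15·sin25° = 0 → P_y = 13.31 kip.
ΣF_x = 0: P_x + 15·cos25° = 0 → P_x = -13.59 kip.

P_x = -13.59 kip, P_y = 13.31 kip, Q_y = 46.06 kip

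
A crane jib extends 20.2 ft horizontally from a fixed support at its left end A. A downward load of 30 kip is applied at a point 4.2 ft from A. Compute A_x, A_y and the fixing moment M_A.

A_x = 0, A_y = 30.00 kip, M_A = 126.0 kip·ft

ΣF_x = 0: A_x = 0.
ΣF_y = 0: A_y − 30 = 0 → A_y = 30.00 kip.
ΣM about A: M_A − 30·4.2 = 0 → M_A = 126.0 kip·ft.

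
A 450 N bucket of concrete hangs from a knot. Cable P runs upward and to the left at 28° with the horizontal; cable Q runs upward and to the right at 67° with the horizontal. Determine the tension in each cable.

T_P = 176.5 N, T_Q = 398.8 N

ΣF_x = 0: −T_P·cos28° + T_Q·cos67° = 0 → T_Q = 2.25973·T_P.
ΣF_y = 0: T_P·sin28° + T_Q·sin67° = 450.
Substitute: T_P·(0.469472 + 2.25973·0.920505) = 450 → T_P = 176.501 ≈ 176.5 N.
Then T_Q = 2.25973 × 176.501 = 398.8 N.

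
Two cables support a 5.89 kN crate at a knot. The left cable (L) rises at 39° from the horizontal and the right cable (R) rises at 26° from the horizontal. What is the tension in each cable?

T_L = 5.841 kN, T_R = 5.051 kN

ΣF_x = 0: −T_L·cos39° + T_R·cos26° = 0 → T_R = 0.864654·T_L.
ΣF_y = 0: T_L·sin39° + T_R·sin26° = 5.89.
Substitute: T_L·(0.62932 + 0.864654·0.438371) = 5.89 → T_L = 5.84117 ≈ 5.841 kN.
Then T_R = 0.864654 × 5.84117 = 5.051 kN.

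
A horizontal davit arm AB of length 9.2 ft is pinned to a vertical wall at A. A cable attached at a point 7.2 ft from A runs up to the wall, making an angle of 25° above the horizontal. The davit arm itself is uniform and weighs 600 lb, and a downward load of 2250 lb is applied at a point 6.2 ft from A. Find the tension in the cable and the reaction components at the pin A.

ΣM about A: T·sin25°·7.2 − 600·4.6 − 2250·6.2 = 0 → T = 16710/(7.2·0.422618) = 5491.56 ≈ 5492 lb.
ΣF_x = 0: A_x − T·cos25° = 0 → A_x = 5491.56 × 0.906308 = 4977 lb.
ΣF_y = 0: A_y + T·sin25° − 600 − 2250 = 0 → A_y = 2850 − 5491.56 × 0.422618 = 529.2 lb.

T = 5492 lb, A_x = 4977 lb, A_y = 529.2 lb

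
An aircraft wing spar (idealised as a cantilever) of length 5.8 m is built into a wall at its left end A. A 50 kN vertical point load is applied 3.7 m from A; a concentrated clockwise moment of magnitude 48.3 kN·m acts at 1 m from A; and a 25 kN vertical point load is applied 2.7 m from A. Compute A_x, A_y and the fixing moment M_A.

A_x = 0, A_y = 75.00 kN, M_A = 300.8 kN·m

ΣF_x = 0: A_x = 0.
ΣF_y = 0: A_y − 50 − 25 = 0 → A_y = 75.00 kN.
ΣM about A: M_A − 50·3.7 − 48.3 − 25·2.7 = 0 → M_A = 300.8 kN·m.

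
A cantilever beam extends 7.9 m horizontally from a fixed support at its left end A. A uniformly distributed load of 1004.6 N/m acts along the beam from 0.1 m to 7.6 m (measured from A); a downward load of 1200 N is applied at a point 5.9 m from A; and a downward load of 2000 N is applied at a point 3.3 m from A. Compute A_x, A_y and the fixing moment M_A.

A_x = 0, A_y = 10730 N, M_A = 42690 N·m

Resultant of the distributed load: 1004.6 × 7.5 = 7534.5 N at 3.85 m from A.
ΣF_x = 0: A_x = 0.
ΣF_y = 0: A_y − 1004.6·7.5 − 1200 − 2000 = 0 → A_y = 10730 N.
ΣM about A: M_A − (1004.6·7.5)·3.85 − 1200·5.9 − 2000·3.3 = 0 → M_A = 42690 N·m.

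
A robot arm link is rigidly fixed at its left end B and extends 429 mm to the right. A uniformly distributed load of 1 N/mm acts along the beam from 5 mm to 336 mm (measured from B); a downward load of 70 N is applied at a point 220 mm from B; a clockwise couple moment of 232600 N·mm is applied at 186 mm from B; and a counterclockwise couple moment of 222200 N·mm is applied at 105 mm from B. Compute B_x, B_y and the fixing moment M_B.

B_x = 0, B_y = 401.0 N, M_B = 82240 N·mm

Resultant of the distributed load: 1 × 331 = 331 N at 170.5 mm from B.
ΣF_x = 0: B_x = 0.
ΣF_y = 0: B_y − 1·331 − 70 = 0 → B_y = 401.0 N.
ΣM about B: M_B − (1·331)·170.5 − 70·220 − 232600 + 222200 = 0 → M_B = 82240 N·mm.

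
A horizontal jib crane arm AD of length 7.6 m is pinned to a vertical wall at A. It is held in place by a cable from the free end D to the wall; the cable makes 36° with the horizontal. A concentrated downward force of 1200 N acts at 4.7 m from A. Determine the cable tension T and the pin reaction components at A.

T = 1263 N, A_x = 1021 N, A_y = 457.9 N

ΣM about A: T·sin36°·7.6 − 1200·4.7 = 0 → T = 5640/(7.6·0.587785) = 1262.55 ≈ 1263 N.
ΣF_x = 0: A_x − T·cos36° = 0 → A_x = 1262.55 × 0.809017 = 1021 N.
ΣF_y = 0: A_y + T·sin36° − 1200 = 0 → A_y = 1200 − 1262.55 × 0.587785 = 457.9 N.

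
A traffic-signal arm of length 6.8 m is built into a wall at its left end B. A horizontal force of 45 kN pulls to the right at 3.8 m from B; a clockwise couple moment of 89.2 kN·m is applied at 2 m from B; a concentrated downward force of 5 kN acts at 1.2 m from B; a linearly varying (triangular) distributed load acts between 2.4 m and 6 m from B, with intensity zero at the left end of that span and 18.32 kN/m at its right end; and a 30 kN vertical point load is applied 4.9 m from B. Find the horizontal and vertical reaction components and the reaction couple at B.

B_x = -45.00 kN, B_y = 67.98 kN, M_B = 400.5 kN·m

Resultant of the triangular load: ½ × 18.32 × 3.6 = 32.976 kN, acting at 4.8 m from B (one-third of the span from the peak).
ΣF_x = 0: B_x + 45 = 0 → B_x = -45.00 kN.
ΣF_y = 0: B_y − 5 − ½·18.32·3.6 − 30 = 0 → B_y = 67.98 kN.
ΣM about B: M_B − 89.2 − 5·1.2 − (½·18.32·3.6)·4.8 − 30·4.9 = 0 → M_B = 400.5 kN·m.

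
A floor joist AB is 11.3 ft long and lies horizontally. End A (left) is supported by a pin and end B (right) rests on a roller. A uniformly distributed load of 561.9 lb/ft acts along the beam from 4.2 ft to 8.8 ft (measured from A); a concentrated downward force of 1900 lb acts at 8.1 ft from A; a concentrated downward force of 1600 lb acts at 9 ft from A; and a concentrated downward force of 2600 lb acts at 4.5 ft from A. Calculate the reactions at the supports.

Resultant of the distributed load: 561.9 × 4.6 = 2584.74 lb at 6.5 ft from A.
ΣM about A: B_y·11.3 − (561.9·4.6)·6.5 − 1900·8.1 − 1600·9 − 2600·4.5 = 0 → B_y = 58290.81/11.3 = 5158.48 ≈ 5158 lb.
ΣF_y = 0: A_y + 5158.48 − 561.9·4.6 − 1900 − 1600 − 2600 = 0 → A_y = 3526 lb.
ΣF_x = 0: no horizontal applied forces, so A_x = 0.

A_x = 0, A_y = 3526 lb, B_y = 5158 lb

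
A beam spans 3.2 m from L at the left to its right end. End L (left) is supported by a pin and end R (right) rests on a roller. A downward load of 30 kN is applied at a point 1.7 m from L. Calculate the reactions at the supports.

L_x = 0, L_y = 14.06 kN, R_y = 15.94 kN

Taking moments about L: R_y·3.2 − 30·1.7 = 0 → R_y = 51/3.2 = 15.9375 ≈ 15.94 kN.
ΣF_y = 0: L_y + 15.9375 − 30 = 0 → L_y = 14.06 kN.
ΣF_x = 0: no horizontal applied forces, so L_x = 0.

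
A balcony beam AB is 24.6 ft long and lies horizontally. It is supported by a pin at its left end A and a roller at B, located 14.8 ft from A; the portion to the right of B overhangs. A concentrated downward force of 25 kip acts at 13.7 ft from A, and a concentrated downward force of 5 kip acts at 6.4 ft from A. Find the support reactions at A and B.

ΣM about A: B_y·14.8 − 25·13.7 − 5·6.4 = 0 → B_y = 374.5/14.8 = 25.3041 ≈ 25.30 kip.
ΣF_y = 0: A_y + 25.3041 − 25 − 5 = 0 → A_y = 4.696 kip.
ΣF_x = 0: no horizontal applied forces, so A_x = 0.

A_x = 0, A_y = 4.696 kip, B_y = 25.30 kip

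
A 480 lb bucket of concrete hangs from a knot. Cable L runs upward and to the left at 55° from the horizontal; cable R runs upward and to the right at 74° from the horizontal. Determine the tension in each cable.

T_L = 170.2 lb, T_R = 354.3 lb

ΣF_x = 0: −T_L·cos55° + T_R·cos74° = 0 → T_R = 2.08091·T_L.
ΣF_y = 0: T_L·sin55° + T_R·sin74° = 480.
Substitute: T_L·(0.819152 + 2.08091·0.961262) = 480 → T_L = 170.246 ≈ 170.2 lb.
Then T_R = 2.08091 × 170.246 = 354.3 lb.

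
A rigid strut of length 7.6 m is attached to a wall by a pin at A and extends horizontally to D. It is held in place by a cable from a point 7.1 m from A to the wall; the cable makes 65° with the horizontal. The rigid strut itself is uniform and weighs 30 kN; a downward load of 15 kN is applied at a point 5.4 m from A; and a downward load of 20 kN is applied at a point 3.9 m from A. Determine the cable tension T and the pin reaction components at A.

ΣM about A: T·sin65°·7.1 − 30·3.8 − 15·5.4 − 20·3.9 = 0 → T = 273/(7.1·0.906308) = 42.4256 ≈ 42.43 kN.
ΣF_x = 0: A_x − T·cos65° = 0 → A_x = 42.4256 × 0.422618 = 17.93 kN.
ΣF_y = 0: A_y + T·sin65° − 30 − 15 − 20 = 0 → A_y = 65 − 42.4256 × 0.906308 = 26.55 kN.

T = 42.43 kN, A_x = 17.93 kN, A_y = 26.55 kN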